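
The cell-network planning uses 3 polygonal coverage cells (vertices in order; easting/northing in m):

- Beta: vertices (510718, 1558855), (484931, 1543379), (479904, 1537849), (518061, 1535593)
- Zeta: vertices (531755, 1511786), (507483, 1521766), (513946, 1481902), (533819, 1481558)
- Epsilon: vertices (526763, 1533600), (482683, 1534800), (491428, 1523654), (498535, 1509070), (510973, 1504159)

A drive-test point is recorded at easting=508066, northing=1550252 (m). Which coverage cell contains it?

Beta

Cast a ray rightward from (508066, 1550252). For each polygon, the edges (by vertex number in listed order) whose endpoints lie on opposite sides of northing = 1550252, where each meets that height, and whether that is right or left of the point:
Beta: 1–2 at easting≈496383.2 (left), 4–1 at easting≈513433.7 (right) → 1 crossing.
Zeta: no edge straddles that height → 0 crossings.
Epsilon: no edge straddles that height → 0 crossings.
Only Beta has an odd count, so the point is inside Beta.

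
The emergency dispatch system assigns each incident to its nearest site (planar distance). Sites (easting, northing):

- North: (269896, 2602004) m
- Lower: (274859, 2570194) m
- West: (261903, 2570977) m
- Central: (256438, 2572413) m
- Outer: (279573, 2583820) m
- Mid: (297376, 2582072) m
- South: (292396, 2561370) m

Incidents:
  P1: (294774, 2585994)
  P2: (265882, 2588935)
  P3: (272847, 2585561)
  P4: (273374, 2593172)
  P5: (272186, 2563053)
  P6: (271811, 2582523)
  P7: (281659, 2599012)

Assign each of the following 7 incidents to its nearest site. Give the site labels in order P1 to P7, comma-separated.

Mid, North, Outer, North, Lower, Outer, North

P1 → Mid (d²=22152488.00)
P2 → North (d²=186910957.00)
P3 → Outer (d²=48270157.00)
P4 → North (d²=90100708.00)
P5 → Lower (d²=58138810.00)
P6 → Outer (d²=61930853.00)
P7 → North (d²=147320233.00)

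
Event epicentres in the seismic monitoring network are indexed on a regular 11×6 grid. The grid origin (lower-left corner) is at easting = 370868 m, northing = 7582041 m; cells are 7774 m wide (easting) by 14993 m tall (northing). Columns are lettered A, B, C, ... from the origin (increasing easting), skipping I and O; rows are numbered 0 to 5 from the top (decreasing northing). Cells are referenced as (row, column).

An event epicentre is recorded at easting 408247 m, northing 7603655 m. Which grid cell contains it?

Column index: ⌊(408247 − 370868) / 7774⌋ = ⌊4.808⌋ = 4 → column E
Row offset from origin: ⌊(7603655 − 7582041) / 14993⌋ = ⌊1.442⌋ = 1 → row 4 (counted from top)

(4, E)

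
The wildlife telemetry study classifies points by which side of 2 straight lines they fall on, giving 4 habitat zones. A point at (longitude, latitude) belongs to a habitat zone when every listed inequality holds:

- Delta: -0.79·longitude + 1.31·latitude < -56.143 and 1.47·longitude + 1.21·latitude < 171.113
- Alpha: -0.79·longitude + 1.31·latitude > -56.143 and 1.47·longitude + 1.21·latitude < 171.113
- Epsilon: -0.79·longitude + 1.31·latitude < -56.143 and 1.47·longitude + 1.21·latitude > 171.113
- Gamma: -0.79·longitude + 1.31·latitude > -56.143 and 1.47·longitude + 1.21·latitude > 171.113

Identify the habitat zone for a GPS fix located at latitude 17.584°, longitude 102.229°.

-0.79·102.229 + 1.31·17.584 = -57.726, which is < -56.143
1.47·102.229 + 1.21·17.584 = 171.553, which is > 171.113
This sign pattern matches Epsilon.

Epsilon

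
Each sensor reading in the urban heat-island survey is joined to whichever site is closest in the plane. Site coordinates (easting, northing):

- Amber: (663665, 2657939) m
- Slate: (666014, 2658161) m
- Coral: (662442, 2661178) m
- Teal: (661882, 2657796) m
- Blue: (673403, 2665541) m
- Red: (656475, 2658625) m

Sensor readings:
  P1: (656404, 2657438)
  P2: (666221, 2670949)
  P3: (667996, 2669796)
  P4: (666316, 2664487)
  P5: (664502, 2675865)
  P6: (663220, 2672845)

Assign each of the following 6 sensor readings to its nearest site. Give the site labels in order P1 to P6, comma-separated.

Red, Blue, Blue, Coral, Blue, Coral

P1 → Red (d²=1414010.00)
P2 → Blue (d²=80827588.00)
P3 → Blue (d²=47340674.00)
P4 → Coral (d²=25957357.00)
P5 → Blue (d²=185812777.00)
P6 → Coral (d²=136724173.00)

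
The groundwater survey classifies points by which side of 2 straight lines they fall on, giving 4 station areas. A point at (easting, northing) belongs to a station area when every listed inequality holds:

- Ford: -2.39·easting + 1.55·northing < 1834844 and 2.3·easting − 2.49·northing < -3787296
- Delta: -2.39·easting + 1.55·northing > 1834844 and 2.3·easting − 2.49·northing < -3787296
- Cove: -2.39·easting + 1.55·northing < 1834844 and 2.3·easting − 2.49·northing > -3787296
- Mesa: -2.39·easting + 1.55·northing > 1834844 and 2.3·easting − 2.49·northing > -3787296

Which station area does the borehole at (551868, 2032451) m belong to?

-2.39·551868 + 1.55·2032451 = 1831334.530, which is < 1834844
2.3·551868 − 2.49·2032451 = -3791506.590, which is < -3787296
This sign pattern matches Ford.

Ford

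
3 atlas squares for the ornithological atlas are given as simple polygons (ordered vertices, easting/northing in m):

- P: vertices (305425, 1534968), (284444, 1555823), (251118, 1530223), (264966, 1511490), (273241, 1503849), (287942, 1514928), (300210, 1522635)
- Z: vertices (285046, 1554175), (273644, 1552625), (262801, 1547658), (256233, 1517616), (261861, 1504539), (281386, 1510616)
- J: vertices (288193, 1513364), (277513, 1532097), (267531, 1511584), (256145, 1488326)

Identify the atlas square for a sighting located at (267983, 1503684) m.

Cast a ray rightward from (267983, 1503684). For each polygon, the edges (by vertex number in listed order) whose endpoints lie on opposite sides of northing = 1503684, where each meets that height, and whether that is right or left of the point:
P: no edge straddles that height → 0 crossings.
Z: no edge straddles that height → 0 crossings.
J: 3–4 at easting≈263663.5 (left), 4–1 at easting≈275802.8 (right) → 1 crossing.
Only J has an odd count, so the point is inside J.

J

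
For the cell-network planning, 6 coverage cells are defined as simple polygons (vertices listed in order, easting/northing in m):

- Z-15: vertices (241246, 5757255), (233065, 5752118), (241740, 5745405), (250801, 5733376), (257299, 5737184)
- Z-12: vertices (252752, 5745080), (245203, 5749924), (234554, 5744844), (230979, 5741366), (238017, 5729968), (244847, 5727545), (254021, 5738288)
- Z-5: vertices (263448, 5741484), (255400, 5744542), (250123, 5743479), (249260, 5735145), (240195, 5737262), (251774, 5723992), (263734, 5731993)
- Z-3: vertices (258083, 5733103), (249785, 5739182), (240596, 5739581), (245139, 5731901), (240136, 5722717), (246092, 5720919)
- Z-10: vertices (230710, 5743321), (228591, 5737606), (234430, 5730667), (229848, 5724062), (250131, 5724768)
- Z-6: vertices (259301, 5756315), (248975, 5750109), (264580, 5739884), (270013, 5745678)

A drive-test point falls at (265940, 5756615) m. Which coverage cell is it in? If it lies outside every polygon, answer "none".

Cast a ray rightward from (265940, 5756615). For each polygon, the edges (by vertex number in listed order) whose endpoints lie on opposite sides of northing = 5756615, where each meets that height, and whether that is right or left of the point:
Z-15: 1–2 at easting≈240226.8 (left), 5–1 at easting≈241757.9 (left) → 0 crossings.
Z-12: no edge straddles that height → 0 crossings.
Z-5: no edge straddles that height → 0 crossings.
Z-3: no edge straddles that height → 0 crossings.
Z-10: no edge straddles that height → 0 crossings.
Z-6: no edge straddles that height → 0 crossings.
All counts are even, so the point lies outside every listed polygon.

none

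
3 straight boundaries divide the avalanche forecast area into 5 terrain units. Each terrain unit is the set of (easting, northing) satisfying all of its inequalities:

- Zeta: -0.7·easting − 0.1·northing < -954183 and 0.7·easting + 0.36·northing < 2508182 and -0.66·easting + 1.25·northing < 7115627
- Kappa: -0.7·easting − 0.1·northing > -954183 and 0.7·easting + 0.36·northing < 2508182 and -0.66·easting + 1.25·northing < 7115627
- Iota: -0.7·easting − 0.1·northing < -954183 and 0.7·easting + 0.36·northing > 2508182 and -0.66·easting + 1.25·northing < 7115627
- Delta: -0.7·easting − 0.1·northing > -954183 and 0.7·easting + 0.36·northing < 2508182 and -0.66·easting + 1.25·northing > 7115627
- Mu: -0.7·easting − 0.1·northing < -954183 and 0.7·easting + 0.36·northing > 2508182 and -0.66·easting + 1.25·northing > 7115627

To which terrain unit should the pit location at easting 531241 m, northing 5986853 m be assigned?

Mu

-0.7·531241 − 0.1·5986853 = -970554.000, which is < -954183
0.7·531241 + 0.36·5986853 = 2527135.780, which is > 2508182
-0.66·531241 + 1.25·5986853 = 7132947.190, which is > 7115627
This sign pattern matches Mu.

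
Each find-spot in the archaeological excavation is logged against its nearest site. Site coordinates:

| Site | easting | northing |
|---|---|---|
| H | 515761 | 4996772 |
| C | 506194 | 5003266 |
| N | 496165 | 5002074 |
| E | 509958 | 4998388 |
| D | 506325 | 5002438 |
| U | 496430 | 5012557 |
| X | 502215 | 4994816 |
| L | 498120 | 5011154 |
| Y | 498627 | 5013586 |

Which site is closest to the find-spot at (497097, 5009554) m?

L

Squared distances to each site:
H: 511724420.000; C: 122294353.000; N: 56819024.000; E: 290084877.000; D: 135793440.000; U: 9462898.000; X: 243402568.000; L: 3606529.000; Y: 18597924.000.
Minimum at L.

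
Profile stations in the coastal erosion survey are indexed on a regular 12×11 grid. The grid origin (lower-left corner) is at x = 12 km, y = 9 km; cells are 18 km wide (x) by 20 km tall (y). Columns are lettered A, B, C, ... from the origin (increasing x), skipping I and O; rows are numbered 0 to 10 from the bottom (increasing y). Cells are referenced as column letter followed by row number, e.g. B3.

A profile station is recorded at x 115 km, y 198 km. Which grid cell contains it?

F9

Column index: ⌊(115 − 12) / 18⌋ = ⌊5.722⌋ = 5 → column F
Row offset from origin: ⌊(198 − 9) / 20⌋ = ⌊9.450⌋ = 9 → row 9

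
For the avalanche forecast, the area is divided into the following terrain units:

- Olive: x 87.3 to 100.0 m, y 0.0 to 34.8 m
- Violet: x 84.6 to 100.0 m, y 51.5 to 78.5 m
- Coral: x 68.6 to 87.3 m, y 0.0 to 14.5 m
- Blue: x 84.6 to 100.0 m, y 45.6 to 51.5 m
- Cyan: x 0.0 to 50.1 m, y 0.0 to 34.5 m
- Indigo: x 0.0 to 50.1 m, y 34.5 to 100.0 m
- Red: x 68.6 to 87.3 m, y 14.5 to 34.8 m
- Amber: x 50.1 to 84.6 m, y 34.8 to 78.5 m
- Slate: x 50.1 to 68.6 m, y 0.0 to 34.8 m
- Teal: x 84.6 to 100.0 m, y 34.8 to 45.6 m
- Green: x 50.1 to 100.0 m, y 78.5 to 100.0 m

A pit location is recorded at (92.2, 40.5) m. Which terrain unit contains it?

Teal

The point has x = 92.2 and y = 40.5.
Only Teal satisfies 84.6 ≤ x ≤ 100.0 and 34.8 ≤ y ≤ 45.6.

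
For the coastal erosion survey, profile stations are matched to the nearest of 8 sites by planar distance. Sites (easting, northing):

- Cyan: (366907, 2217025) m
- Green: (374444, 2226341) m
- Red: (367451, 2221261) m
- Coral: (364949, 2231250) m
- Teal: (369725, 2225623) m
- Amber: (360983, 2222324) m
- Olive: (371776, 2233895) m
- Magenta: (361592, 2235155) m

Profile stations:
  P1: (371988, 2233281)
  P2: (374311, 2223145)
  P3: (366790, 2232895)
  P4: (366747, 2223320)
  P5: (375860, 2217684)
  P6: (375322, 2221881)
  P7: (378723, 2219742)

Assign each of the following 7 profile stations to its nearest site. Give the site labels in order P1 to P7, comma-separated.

Olive, Green, Coral, Red, Green, Green, Green

P1 → Olive (d²=421940.00)
P2 → Green (d²=10232105.00)
P3 → Coral (d²=6095306.00)
P4 → Red (d²=4735097.00)
P5 → Green (d²=76948705.00)
P6 → Green (d²=20662484.00)
P7 → Green (d²=61856642.00)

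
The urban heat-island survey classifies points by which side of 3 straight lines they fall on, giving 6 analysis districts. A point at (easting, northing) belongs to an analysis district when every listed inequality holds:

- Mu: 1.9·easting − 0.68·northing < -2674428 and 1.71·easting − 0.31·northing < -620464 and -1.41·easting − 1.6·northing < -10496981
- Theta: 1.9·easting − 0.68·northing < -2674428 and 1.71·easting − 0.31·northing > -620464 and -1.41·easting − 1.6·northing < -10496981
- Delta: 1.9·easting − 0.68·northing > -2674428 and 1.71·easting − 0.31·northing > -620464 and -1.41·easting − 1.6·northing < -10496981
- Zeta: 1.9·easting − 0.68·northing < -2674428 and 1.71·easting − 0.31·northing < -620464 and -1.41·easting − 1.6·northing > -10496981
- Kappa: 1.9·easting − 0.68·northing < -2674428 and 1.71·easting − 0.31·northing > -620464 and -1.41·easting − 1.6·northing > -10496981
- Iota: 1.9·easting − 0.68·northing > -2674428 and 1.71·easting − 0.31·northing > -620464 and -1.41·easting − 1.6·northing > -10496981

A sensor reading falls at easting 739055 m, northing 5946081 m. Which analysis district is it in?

1.9·739055 − 0.68·5946081 = -2639130.580, which is > -2674428
1.71·739055 − 0.31·5946081 = -579501.060, which is > -620464
-1.41·739055 − 1.6·5946081 = -10555797.150, which is < -10496981
This sign pattern matches Delta.

Delta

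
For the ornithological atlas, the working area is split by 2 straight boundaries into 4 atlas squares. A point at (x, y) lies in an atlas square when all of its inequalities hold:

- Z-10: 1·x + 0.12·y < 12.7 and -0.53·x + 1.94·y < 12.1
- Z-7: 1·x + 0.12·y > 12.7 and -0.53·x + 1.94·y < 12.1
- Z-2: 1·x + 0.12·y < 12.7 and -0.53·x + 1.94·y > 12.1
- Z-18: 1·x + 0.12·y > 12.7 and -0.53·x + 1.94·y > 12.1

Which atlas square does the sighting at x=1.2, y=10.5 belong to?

1·1.2 + 0.12·10.5 = 2.460, which is < 12.7
-0.53·1.2 + 1.94·10.5 = 19.734, which is > 12.1
This sign pattern matches Z-2.

Z-2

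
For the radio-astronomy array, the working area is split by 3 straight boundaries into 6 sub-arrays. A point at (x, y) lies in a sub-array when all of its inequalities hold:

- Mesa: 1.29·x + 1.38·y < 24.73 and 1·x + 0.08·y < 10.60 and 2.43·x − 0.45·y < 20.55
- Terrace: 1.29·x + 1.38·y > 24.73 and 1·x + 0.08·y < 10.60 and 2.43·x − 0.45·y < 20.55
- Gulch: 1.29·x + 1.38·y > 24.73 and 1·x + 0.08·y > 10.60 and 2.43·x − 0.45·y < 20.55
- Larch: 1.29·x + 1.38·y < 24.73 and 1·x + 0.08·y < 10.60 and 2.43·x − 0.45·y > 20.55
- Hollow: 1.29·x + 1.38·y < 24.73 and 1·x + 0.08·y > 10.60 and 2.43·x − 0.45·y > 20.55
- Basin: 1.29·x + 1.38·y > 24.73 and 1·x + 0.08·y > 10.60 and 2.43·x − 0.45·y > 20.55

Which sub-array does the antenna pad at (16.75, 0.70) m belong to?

1.29·16.75 + 1.38·0.70 = 22.574, which is < 24.73
1·16.75 + 0.08·0.70 = 16.806, which is > 10.60
2.43·16.75 − 0.45·0.70 = 40.388, which is > 20.55
This sign pattern matches Hollow.

Hollow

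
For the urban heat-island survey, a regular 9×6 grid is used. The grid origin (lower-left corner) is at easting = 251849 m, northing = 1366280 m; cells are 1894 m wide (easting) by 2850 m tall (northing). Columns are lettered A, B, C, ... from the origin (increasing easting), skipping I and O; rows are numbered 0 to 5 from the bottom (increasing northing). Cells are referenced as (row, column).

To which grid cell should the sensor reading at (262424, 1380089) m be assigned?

Column index: ⌊(262424 − 251849) / 1894⌋ = ⌊5.583⌋ = 5 → column F
Row offset from origin: ⌊(1380089 − 1366280) / 2850⌋ = ⌊4.845⌋ = 4 → row 4

(4, F)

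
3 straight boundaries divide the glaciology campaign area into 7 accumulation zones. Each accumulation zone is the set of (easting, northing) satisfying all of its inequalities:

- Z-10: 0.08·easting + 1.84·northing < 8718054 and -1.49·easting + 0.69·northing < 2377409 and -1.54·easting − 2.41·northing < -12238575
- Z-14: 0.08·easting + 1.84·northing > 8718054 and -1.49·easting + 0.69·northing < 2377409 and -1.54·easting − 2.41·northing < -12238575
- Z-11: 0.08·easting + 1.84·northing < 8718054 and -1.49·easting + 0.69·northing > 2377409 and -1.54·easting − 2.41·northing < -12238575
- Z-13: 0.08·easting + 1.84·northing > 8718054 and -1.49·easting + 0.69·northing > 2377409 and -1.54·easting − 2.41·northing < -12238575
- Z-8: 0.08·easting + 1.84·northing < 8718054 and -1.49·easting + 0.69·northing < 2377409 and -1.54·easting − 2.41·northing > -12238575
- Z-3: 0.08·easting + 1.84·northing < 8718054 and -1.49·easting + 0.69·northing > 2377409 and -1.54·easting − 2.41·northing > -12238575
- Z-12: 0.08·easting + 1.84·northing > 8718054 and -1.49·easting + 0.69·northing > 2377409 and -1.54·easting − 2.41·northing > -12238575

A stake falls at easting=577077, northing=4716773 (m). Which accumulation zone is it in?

Z-13

0.08·577077 + 1.84·4716773 = 8725028.480, which is > 8718054
-1.49·577077 + 0.69·4716773 = 2394728.640, which is > 2377409
-1.54·577077 − 2.41·4716773 = -12256121.510, which is < -12238575
This sign pattern matches Z-13.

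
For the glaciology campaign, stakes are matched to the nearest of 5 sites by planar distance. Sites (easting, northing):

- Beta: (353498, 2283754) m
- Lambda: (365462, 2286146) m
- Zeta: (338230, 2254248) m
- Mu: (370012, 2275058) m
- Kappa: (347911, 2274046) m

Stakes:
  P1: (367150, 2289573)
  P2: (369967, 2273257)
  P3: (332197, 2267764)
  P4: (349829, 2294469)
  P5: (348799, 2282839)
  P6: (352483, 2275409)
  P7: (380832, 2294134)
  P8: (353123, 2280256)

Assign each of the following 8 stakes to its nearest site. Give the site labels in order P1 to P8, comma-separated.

Lambda, Mu, Zeta, Beta, Beta, Kappa, Lambda, Beta

P1 → Lambda (d²=14593673.00)
P2 → Mu (d²=3245626.00)
P3 → Zeta (d²=219079345.00)
P4 → Beta (d²=128272786.00)
P5 → Beta (d²=22917826.00)
P6 → Kappa (d²=22760953.00)
P7 → Lambda (d²=300045044.00)
P8 → Beta (d²=12376629.00)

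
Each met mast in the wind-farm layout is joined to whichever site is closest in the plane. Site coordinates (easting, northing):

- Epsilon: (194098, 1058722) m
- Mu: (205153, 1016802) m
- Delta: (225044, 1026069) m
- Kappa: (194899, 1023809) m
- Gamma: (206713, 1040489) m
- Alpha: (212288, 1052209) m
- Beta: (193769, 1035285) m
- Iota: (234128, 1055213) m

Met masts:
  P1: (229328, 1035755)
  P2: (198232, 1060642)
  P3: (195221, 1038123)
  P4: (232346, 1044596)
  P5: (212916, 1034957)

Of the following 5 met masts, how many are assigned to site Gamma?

P1 → Delta
P2 → Epsilon
P3 → Beta
P4 → Iota
P5 → Gamma
1 of the 5 goes to Gamma.

1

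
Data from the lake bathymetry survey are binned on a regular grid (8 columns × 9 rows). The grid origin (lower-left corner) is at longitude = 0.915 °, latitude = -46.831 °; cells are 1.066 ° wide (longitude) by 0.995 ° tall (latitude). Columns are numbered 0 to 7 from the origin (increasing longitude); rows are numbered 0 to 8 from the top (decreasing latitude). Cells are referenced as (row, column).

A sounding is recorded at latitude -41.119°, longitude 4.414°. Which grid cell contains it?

Column index: ⌊(4.414 − 0.915) / 1.066⌋ = ⌊3.282⌋ = 3
Row offset from origin: ⌊(-41.119 − -46.831) / 0.995⌋ = ⌊5.741⌋ = 5 → row 3 (counted from top)

(3, 3)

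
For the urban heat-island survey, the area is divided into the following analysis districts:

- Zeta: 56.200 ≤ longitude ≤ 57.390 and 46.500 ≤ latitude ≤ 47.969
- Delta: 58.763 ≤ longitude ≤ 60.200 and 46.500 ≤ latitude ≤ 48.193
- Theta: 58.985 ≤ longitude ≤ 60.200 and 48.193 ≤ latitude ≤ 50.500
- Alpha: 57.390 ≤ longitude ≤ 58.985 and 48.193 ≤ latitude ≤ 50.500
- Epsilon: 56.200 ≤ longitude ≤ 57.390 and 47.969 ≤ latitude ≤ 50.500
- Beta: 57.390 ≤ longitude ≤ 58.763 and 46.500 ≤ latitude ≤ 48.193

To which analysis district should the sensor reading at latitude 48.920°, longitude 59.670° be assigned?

Theta

The point has longitude = 59.670 and latitude = 48.920.
Only Theta satisfies 58.985 ≤ longitude ≤ 60.200 and 48.193 ≤ latitude ≤ 50.500.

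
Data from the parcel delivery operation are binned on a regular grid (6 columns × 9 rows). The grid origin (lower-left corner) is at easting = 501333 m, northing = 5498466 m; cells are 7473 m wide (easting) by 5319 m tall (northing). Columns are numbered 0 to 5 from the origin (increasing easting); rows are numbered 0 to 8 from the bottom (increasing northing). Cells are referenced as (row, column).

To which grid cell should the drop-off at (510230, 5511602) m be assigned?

Column index: ⌊(510230 − 501333) / 7473⌋ = ⌊1.191⌋ = 1
Row offset from origin: ⌊(5511602 − 5498466) / 5319⌋ = ⌊2.470⌋ = 2 → row 2

(2, 1)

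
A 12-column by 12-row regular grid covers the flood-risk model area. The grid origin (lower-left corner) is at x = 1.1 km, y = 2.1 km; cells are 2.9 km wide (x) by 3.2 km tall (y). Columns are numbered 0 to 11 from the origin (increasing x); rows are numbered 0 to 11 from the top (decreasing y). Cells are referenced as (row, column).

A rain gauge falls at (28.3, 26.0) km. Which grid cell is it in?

(4, 9)

Column index: ⌊(28.3 − 1.1) / 2.9⌋ = ⌊9.379⌋ = 9
Row offset from origin: ⌊(26.0 − 2.1) / 3.2⌋ = ⌊7.469⌋ = 7 → row 4 (counted from top)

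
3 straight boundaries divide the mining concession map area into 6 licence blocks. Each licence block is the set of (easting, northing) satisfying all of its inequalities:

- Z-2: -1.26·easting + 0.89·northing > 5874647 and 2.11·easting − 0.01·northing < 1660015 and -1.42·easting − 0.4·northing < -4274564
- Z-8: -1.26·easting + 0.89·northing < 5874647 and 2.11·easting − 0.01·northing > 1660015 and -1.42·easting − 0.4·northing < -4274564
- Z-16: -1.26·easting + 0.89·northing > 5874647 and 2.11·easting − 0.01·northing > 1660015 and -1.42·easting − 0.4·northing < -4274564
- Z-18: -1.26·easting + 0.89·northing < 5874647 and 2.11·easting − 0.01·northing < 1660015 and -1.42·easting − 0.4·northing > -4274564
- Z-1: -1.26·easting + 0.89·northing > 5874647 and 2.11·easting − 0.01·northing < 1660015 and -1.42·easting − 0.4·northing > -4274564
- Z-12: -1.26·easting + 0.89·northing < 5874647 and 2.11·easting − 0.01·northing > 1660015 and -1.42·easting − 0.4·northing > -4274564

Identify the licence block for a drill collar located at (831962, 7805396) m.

-1.26·831962 + 0.89·7805396 = 5898530.320, which is > 5874647
2.11·831962 − 0.01·7805396 = 1677385.860, which is > 1660015
-1.42·831962 − 0.4·7805396 = -4303544.440, which is < -4274564
This sign pattern matches Z-16.

Z-16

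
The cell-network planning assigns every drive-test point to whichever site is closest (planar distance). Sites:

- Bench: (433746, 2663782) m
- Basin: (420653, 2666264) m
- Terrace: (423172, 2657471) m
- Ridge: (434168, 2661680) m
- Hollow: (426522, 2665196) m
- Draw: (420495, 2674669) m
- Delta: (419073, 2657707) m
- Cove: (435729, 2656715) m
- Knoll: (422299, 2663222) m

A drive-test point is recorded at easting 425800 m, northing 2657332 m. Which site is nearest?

Terrace

Squared distances to each site:
Bench: 104741416.000; Basin: 106272233.000; Terrace: 6925705.000; Ridge: 88928528.000; Hollow: 62363780.000; Draw: 328714594.000; Delta: 45393154.000; Cove: 98965730.000; Knoll: 46949101.000.
Minimum at Terrace.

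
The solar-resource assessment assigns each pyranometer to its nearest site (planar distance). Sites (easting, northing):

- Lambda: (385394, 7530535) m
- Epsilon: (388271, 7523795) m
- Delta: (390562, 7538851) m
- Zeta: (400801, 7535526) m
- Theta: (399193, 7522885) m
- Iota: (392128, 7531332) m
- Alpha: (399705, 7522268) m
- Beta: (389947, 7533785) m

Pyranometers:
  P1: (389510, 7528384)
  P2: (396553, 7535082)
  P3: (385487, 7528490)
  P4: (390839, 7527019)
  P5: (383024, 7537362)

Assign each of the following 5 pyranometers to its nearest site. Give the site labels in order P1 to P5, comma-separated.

P1 → Iota (d²=15544628.00)
P2 → Zeta (d²=18242640.00)
P3 → Lambda (d²=4190674.00)
P4 → Epsilon (d²=16988800.00)
P5 → Lambda (d²=52224829.00)

Iota, Zeta, Lambda, Epsilon, Lambda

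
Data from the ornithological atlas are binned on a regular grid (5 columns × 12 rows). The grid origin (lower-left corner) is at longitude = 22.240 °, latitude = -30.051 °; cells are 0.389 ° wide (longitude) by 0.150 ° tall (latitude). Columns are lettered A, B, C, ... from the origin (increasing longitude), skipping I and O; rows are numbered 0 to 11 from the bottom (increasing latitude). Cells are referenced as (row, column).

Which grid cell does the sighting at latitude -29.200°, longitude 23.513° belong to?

Column index: ⌊(23.513 − 22.240) / 0.389⌋ = ⌊3.272⌋ = 3 → column D
Row offset from origin: ⌊(-29.200 − -30.051) / 0.150⌋ = ⌊5.673⌋ = 5 → row 5

(5, D)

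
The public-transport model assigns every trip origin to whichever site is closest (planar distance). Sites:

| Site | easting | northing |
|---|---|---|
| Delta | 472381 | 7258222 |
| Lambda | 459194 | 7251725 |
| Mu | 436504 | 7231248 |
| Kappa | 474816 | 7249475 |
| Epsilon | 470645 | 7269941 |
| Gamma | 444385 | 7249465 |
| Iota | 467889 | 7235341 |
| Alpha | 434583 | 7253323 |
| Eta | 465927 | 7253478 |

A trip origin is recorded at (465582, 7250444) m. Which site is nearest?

Squared distances to each site:
Delta: 106723685.000; Lambda: 42447505.000; Mu: 1214016500.000; Kappa: 86205717.000; Epsilon: 405766978.000; Gamma: 450271250.000; Iota: 233422858.000; Alpha: 969226642.000; Eta: 9324181.000.
Minimum at Eta.

Eta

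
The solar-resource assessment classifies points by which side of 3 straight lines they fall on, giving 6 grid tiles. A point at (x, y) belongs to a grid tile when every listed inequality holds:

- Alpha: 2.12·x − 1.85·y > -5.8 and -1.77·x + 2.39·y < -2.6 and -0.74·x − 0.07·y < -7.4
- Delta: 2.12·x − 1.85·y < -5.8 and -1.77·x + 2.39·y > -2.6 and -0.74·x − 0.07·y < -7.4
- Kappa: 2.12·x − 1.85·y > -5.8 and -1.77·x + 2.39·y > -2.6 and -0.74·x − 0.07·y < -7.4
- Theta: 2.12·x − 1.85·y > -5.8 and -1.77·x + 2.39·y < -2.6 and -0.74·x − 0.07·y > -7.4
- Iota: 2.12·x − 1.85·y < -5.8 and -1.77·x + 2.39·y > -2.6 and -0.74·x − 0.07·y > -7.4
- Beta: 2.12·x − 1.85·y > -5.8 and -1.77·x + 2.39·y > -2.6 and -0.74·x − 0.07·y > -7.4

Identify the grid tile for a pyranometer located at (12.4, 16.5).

Kappa

2.12·12.4 − 1.85·16.5 = -4.237, which is > -5.8
-1.77·12.4 + 2.39·16.5 = 17.487, which is > -2.6
-0.74·12.4 − 0.07·16.5 = -10.331, which is < -7.4
This sign pattern matches Kappa.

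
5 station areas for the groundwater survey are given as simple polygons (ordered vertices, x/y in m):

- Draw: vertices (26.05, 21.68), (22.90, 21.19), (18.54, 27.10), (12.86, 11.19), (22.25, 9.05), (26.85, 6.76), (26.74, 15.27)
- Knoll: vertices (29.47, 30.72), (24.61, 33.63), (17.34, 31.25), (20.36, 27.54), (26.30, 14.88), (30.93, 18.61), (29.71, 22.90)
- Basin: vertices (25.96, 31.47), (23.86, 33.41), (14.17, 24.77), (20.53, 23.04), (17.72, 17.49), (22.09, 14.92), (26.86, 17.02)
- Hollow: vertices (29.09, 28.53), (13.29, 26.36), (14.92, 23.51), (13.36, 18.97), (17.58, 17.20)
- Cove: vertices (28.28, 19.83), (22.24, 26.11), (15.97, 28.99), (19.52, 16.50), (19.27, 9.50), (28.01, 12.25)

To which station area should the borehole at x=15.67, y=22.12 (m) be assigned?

Hollow

Cast a ray rightward from (15.67, 22.12). For each polygon, the edges (by vertex number in listed order) whose endpoints lie on opposite sides of y = 22.12, where each meets that height, and whether that is right or left of the point:
Draw: 2–3 at x≈22.214 (right), 3–4 at x≈16.762 (right) → 2 crossings.
Knoll: 4–5 at x≈22.903 (right), 6–7 at x≈29.932 (right) → 2 crossings.
Basin: 4–5 at x≈20.064 (right), 7–1 at x≈26.542 (right) → 2 crossings.
Hollow: 3–4 at x≈14.442 (left), 5–1 at x≈22.578 (right) → 1 crossing.
Cove: 1–2 at x≈26.078 (right), 3–4 at x≈17.923 (right) → 2 crossings.
Only Hollow has an odd count, so the point is inside Hollow.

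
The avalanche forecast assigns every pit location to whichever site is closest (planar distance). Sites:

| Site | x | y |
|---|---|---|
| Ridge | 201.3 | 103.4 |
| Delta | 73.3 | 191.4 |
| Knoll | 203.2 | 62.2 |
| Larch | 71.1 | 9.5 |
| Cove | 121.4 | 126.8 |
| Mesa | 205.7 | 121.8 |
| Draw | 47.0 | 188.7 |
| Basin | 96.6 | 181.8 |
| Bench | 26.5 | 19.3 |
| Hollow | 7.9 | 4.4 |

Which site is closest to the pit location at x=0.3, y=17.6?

Squared distances to each site:
Ridge: 47762.640; Delta: 35535.440; Knoll: 43157.570; Larch: 5078.250; Cove: 26589.850; Mesa: 53046.800; Draw: 31456.100; Basin: 36235.330; Bench: 689.330; Hollow: 232.000.
Minimum at Hollow.

Hollow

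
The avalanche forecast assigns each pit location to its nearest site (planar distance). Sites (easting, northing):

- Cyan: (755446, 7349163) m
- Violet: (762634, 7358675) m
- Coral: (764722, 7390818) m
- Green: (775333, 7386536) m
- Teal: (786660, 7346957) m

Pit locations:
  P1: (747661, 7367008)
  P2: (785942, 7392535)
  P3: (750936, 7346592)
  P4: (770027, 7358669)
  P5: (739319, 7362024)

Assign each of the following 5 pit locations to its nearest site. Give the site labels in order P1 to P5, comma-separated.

Violet, Green, Cyan, Violet, Cyan

P1 → Violet (d²=293629618.00)
P2 → Green (d²=148538882.00)
P3 → Cyan (d²=26950141.00)
P4 → Violet (d²=54656485.00)
P5 → Cyan (d²=425485450.00)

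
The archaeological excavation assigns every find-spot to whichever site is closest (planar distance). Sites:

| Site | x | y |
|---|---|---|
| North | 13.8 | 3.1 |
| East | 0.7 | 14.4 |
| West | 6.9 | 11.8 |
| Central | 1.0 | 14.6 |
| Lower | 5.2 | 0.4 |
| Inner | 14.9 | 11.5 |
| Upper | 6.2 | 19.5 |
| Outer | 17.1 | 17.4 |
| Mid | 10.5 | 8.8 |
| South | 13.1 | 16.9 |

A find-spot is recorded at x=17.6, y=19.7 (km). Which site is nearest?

Outer

Squared distances to each site:
North: 290.000; East: 313.700; West: 176.900; Central: 301.570; Lower: 526.250; Inner: 74.530; Upper: 130.000; Outer: 5.540; Mid: 169.220; South: 28.090.
Minimum at Outer.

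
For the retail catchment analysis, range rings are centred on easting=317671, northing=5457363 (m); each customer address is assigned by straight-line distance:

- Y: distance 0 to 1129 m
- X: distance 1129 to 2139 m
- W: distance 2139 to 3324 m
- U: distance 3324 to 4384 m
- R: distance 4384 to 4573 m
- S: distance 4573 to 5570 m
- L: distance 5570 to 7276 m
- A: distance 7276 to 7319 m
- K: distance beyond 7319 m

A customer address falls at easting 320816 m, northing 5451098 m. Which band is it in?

L

Distance = √((320816−317671)² + (5451098−5457363)²) = √(9891025.000 + 39250225.000) = 7010.082 m.
5570 ≤ 7010.082 < 7276 → L.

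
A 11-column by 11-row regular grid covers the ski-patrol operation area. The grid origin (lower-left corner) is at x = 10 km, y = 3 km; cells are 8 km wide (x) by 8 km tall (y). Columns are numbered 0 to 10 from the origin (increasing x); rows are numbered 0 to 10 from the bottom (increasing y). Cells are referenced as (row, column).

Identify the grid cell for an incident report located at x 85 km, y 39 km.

Column index: ⌊(85 − 10) / 8⌋ = ⌊9.375⌋ = 9
Row offset from origin: ⌊(39 − 3) / 8⌋ = ⌊4.500⌋ = 4 → row 4

(4, 9)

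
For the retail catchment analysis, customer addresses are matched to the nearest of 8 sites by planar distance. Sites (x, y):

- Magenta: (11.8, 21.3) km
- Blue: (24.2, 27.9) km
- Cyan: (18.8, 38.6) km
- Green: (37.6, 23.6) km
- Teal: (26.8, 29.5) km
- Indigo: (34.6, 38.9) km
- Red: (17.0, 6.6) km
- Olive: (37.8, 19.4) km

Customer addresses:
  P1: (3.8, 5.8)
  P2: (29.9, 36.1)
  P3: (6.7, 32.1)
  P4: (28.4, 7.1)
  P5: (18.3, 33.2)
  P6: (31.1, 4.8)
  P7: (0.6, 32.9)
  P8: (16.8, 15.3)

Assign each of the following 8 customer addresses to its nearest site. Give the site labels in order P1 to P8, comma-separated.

Red, Indigo, Magenta, Red, Cyan, Red, Magenta, Magenta

P1 → Red (d²=174.88)
P2 → Indigo (d²=29.93)
P3 → Magenta (d²=142.65)
P4 → Red (d²=130.21)
P5 → Cyan (d²=29.41)
P6 → Red (d²=202.05)
P7 → Magenta (d²=260.00)
P8 → Magenta (d²=61.00)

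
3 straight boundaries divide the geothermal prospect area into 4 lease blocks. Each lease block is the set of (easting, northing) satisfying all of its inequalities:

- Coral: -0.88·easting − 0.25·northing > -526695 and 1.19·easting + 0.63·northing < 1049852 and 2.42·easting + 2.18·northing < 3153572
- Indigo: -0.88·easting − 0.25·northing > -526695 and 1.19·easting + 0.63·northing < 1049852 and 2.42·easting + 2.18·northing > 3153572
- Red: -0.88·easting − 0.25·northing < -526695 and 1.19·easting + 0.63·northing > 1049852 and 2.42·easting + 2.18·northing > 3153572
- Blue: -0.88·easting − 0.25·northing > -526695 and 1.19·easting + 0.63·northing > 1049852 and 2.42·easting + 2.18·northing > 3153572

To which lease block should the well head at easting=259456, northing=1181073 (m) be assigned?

-0.88·259456 − 0.25·1181073 = -523589.530, which is > -526695
1.19·259456 + 0.63·1181073 = 1052828.630, which is > 1049852
2.42·259456 + 2.18·1181073 = 3202622.660, which is > 3153572
This sign pattern matches Blue.

Blue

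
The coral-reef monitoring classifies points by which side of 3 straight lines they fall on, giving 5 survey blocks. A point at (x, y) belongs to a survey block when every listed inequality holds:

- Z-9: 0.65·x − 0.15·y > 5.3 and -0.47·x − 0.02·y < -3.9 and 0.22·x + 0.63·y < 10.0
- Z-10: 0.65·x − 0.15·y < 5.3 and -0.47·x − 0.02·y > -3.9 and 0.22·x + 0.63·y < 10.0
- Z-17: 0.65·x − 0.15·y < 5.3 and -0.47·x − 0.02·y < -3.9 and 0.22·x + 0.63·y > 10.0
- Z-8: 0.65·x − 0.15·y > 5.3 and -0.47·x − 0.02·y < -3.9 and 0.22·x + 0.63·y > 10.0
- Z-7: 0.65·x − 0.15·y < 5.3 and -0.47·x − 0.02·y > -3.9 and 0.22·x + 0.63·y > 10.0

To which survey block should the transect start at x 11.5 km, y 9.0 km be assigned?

Z-9

0.65·11.5 − 0.15·9.0 = 6.125, which is > 5.3
-0.47·11.5 − 0.02·9.0 = -5.585, which is < -3.9
0.22·11.5 + 0.63·9.0 = 8.200, which is < 10.0
This sign pattern matches Z-9.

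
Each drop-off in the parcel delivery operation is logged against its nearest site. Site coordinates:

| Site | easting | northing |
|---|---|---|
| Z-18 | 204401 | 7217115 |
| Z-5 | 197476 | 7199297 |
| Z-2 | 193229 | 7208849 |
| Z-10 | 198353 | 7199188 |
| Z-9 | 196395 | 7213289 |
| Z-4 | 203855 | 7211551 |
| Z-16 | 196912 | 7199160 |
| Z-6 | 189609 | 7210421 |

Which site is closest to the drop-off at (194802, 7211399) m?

Z-9

Squared distances to each site:
Z-18: 124813457.000; Z-5: 153608680.000; Z-2: 8976829.000; Z-10: 161718122.000; Z-9: 6109749.000; Z-4: 81979913.000; Z-16: 154245221.000; Z-6: 27923733.000.
Minimum at Z-9.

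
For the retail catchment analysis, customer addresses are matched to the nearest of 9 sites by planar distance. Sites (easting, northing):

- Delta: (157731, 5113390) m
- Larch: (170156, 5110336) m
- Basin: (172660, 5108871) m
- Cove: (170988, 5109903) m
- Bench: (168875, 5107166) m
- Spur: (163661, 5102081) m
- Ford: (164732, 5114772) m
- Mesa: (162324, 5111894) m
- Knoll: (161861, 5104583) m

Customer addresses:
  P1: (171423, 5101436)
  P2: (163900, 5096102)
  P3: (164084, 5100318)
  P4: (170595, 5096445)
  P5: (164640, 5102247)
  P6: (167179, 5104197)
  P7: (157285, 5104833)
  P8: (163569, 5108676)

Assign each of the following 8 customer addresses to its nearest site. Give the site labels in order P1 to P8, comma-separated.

P1 → Bench (d²=39325204.00)
P2 → Spur (d²=35805562.00)
P3 → Spur (d²=3287098.00)
P4 → Spur (d²=79844852.00)
P5 → Spur (d²=985997.00)
P6 → Bench (d²=11691377.00)
P7 → Knoll (d²=21002276.00)
P8 → Mesa (d²=11905549.00)

Bench, Spur, Spur, Spur, Spur, Bench, Knoll, Mesa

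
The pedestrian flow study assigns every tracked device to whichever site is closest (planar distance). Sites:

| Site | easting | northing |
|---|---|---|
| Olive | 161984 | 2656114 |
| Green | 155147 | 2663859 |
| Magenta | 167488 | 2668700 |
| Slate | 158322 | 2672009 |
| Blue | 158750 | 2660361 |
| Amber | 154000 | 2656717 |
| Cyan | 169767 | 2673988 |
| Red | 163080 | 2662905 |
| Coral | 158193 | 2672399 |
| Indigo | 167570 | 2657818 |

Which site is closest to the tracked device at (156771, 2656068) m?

Amber

Squared distances to each site:
Olive: 27177485.000; Green: 63337057.000; Magenta: 274421513.000; Slate: 256521082.000; Blue: 22346290.000; Amber: 8099642.000; Cyan: 490022416.000; Red: 86548050.000; Coral: 268723645.000; Indigo: 119680901.000.
Minimum at Amber.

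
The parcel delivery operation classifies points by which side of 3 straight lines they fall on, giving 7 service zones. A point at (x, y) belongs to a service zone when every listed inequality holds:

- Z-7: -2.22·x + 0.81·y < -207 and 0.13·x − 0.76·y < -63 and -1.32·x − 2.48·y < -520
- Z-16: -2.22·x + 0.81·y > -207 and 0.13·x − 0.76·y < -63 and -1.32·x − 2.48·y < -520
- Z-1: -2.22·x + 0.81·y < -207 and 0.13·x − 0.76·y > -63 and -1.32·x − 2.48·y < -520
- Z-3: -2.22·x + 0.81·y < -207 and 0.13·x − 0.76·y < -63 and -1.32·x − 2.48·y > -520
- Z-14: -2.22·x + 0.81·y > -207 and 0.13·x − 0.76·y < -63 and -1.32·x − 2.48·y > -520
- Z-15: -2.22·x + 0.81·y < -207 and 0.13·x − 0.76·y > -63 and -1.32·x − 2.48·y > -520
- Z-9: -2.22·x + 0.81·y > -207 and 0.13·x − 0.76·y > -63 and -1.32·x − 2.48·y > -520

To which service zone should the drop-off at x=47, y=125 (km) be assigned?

Z-14

-2.22·47 + 0.81·125 = -3.090, which is > -207
0.13·47 − 0.76·125 = -88.890, which is < -63
-1.32·47 − 2.48·125 = -372.040, which is > -520
This sign pattern matches Z-14.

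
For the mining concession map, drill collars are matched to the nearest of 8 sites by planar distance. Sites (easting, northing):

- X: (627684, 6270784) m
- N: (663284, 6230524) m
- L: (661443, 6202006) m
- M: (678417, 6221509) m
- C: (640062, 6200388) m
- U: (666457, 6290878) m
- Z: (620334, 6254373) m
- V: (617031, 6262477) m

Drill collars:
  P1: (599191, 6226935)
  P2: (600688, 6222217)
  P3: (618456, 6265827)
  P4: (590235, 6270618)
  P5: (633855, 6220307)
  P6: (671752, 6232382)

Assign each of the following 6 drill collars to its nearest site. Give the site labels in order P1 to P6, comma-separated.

P1 → Z (d²=1199870293.00)
P2 → Z (d²=1419973652.00)
P3 → V (d²=13253125.00)
P4 → V (d²=784301497.00)
P5 → C (d²=435293410.00)
P6 → N (d²=75159188.00)

Z, Z, V, V, C, N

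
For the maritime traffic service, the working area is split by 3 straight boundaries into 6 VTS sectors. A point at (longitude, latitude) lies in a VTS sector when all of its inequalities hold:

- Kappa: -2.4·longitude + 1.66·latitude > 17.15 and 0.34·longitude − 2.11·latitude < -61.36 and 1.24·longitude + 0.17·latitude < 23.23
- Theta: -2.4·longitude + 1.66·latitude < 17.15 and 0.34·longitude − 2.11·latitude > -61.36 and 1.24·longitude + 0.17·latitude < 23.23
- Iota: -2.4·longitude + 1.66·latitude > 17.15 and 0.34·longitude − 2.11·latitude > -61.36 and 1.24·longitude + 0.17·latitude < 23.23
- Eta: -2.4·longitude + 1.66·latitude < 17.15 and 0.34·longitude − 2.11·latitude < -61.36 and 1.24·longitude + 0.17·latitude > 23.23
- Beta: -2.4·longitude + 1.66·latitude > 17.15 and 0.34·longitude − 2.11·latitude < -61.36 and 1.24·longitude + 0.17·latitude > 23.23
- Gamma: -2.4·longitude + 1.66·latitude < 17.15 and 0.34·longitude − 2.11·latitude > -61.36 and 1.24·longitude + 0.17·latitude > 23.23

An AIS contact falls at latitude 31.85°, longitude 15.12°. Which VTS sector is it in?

-2.4·15.12 + 1.66·31.85 = 16.583, which is < 17.15
0.34·15.12 − 2.11·31.85 = -62.063, which is < -61.36
1.24·15.12 + 0.17·31.85 = 24.163, which is > 23.23
This sign pattern matches Eta.

Eta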